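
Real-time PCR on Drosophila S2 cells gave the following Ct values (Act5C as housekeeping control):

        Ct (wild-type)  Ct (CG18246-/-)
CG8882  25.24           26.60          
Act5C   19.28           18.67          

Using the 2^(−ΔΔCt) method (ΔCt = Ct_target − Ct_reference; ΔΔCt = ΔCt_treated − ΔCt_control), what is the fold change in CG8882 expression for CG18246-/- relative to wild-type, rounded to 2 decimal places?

0.26

ΔCt(wild-type) = 25.240 − 19.280 = 5.960
ΔCt(CG18246-/-) = 26.600 − 18.670 = 7.930
ΔΔCt = 7.930 − 5.960 = 1.970
Fold change = 2^(−1.970) = 0.255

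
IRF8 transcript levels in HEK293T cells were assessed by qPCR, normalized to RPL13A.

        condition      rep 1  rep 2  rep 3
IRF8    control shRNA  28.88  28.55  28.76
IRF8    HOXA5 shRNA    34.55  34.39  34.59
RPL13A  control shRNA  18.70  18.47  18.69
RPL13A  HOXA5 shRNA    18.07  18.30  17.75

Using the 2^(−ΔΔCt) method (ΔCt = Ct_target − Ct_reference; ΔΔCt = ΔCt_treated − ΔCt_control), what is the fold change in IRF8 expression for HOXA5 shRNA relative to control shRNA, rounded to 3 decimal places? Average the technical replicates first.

0.012

Mean Ct: IRF8 control shRNA 28.730; IRF8 HOXA5 shRNA 34.510; RPL13A control shRNA 18.620; RPL13A HOXA5 shRNA 18.040
ΔCt(control shRNA) = 28.730 − 18.620 = 10.110
ΔCt(HOXA5 shRNA) = 34.510 − 18.040 = 16.470
ΔΔCt = 16.470 − 10.110 = 6.360
Fold change = 2^(−6.360) = 0.0122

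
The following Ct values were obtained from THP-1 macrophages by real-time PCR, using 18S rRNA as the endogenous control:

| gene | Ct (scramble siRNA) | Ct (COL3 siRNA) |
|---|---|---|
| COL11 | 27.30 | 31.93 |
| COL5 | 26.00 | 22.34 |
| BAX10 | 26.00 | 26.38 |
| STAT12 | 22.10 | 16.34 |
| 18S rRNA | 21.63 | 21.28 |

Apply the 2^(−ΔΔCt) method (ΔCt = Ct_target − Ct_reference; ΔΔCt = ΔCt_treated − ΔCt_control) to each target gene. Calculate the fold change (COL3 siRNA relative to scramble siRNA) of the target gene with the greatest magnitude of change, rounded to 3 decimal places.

42.518

COL11: ΔΔCt = (31.93−21.28) − (27.30−21.63) = 10.65 − 5.67 = 4.98; fold change = 2^-4.98 = 0.032
COL5: ΔΔCt = (22.34−21.28) − (26.00−21.63) = 1.06 − 4.37 = -3.31; fold change = 2^3.31 = 9.918
BAX10: ΔΔCt = (26.38−21.28) − (26.00−21.63) = 5.10 − 4.37 = 0.73; fold change = 2^-0.73 = 0.603
STAT12: ΔΔCt = (16.34−21.28) − (22.10−21.63) = -4.94 − 0.47 = -5.41; fold change = 2^5.41 = 42.518
STAT12 has the largest |ΔΔCt| = 5.41.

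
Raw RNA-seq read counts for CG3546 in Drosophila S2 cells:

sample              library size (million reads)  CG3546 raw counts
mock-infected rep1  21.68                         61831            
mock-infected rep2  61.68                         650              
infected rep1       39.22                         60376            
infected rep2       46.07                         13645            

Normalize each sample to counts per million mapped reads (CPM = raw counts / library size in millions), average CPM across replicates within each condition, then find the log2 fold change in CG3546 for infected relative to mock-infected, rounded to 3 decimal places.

CPM(mock-infected rep1) = 61831 / 21.68 = 2851.9834
CPM(mock-infected rep2) = 650 / 61.68 = 10.5383
CPM(infected rep1) = 60376 / 39.22 = 1539.4187
CPM(infected rep2) = 13645 / 46.07 = 296.1797
mean CPM(mock-infected) = 1431.2608; mean CPM(infected) = 917.7992
Fold change = 917.7992 / 1431.2608 = 0.64125
log2(0.64125) = -0.6410

-0.641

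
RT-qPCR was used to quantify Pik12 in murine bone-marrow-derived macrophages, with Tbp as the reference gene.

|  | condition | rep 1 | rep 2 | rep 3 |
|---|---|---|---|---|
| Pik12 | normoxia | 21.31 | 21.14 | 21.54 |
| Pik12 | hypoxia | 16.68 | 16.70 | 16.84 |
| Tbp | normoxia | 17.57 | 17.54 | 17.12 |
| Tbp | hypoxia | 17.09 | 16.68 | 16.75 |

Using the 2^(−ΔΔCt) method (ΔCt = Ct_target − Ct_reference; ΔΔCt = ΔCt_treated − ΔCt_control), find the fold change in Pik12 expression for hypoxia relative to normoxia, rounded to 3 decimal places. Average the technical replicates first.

Mean Ct: Pik12 normoxia 21.330; Pik12 hypoxia 16.740; Tbp normoxia 17.410; Tbp hypoxia 16.840
ΔCt(normoxia) = 21.330 − 17.410 = 3.920
ΔCt(hypoxia) = 16.740 − 16.840 = -0.100
ΔΔCt = -0.100 − 3.920 = -4.020
Fold change = 2^(−(-4.020)) = 2^4.020 = 16.2234

16.223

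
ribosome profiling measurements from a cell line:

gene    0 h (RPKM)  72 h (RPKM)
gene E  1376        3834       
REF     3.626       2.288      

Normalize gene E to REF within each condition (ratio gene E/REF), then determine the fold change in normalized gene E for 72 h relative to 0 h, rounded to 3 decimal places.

4.416

gene E/REF (0 h) = 1376 / 3.626 = 379.48
gene E/REF (72 h) = 3834 / 2.288 = 1675.7
Fold change = 1675.7 / 379.48 = 4.4158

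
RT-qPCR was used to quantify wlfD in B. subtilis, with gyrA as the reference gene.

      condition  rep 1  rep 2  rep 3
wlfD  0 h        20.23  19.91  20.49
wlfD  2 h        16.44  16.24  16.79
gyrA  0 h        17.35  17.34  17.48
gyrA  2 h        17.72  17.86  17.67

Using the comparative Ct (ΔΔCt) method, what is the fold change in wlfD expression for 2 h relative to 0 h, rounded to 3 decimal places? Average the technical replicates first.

16.912

Mean Ct: wlfD 0 h 20.210; wlfD 2 h 16.490; gyrA 0 h 17.390; gyrA 2 h 17.750
ΔCt(0 h) = 20.210 − 17.390 = 2.820
ΔCt(2 h) = 16.490 − 17.750 = -1.260
ΔΔCt = -1.260 − 2.820 = -4.080
Fold change = 2^(−(-4.080)) = 2^4.080 = 16.9123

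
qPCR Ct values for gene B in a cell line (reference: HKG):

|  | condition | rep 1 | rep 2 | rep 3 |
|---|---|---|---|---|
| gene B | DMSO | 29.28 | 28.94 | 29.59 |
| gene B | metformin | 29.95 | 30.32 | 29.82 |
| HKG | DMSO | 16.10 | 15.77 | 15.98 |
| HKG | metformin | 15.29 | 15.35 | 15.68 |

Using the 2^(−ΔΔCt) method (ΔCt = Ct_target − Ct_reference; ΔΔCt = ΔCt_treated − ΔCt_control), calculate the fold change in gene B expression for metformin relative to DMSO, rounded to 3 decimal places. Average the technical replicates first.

0.415

Mean Ct: gene B DMSO 29.270; gene B metformin 30.030; HKG DMSO 15.950; HKG metformin 15.440
ΔCt(DMSO) = 29.270 − 15.950 = 13.320
ΔCt(metformin) = 30.030 − 15.440 = 14.590
ΔΔCt = 14.590 − 13.320 = 1.270
Fold change = 2^(−1.270) = 0.4147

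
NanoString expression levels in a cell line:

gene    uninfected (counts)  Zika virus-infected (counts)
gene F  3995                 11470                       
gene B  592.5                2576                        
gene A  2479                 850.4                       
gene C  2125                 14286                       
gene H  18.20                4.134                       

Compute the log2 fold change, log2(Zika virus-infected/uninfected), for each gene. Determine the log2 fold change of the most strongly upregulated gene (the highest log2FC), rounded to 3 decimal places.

2.749

log2(11470/3995) = 1.522  (gene F)
log2(2576/592.5) = 2.120  (gene B)
log2(850.4/2479) = -1.544  (gene A)
log2(14286/2125) = 2.749  (gene C)
log2(4.134/18.20) = -2.138  (gene H)
gene C is most strongly upregulated.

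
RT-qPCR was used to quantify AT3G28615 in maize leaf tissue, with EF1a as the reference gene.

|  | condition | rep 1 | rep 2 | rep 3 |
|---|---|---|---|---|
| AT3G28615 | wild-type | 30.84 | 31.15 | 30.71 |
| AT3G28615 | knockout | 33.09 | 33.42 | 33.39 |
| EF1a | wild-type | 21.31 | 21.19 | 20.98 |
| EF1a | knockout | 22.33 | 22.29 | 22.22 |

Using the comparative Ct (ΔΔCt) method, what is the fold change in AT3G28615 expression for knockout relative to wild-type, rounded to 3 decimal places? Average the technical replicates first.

0.412

Mean Ct: AT3G28615 wild-type 30.900; AT3G28615 knockout 33.300; EF1a wild-type 21.160; EF1a knockout 22.280
ΔCt(wild-type) = 30.900 − 21.160 = 9.740
ΔCt(knockout) = 33.300 − 22.280 = 11.020
ΔΔCt = 11.020 − 9.740 = 1.280
Fold change = 2^(−1.280) = 0.4118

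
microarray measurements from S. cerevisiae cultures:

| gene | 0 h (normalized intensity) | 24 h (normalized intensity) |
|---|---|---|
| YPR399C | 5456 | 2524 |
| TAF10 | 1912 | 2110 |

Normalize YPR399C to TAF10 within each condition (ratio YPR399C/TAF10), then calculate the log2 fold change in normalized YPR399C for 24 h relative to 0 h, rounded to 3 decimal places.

-1.254

YPR399C/TAF10 (0 h) = 5456 / 1912 = 2.8536
YPR399C/TAF10 (24 h) = 2524 / 2110 = 1.1962
Fold change = 1.1962 / 2.8536 = 0.4192
log2(0.4192) = -1.2543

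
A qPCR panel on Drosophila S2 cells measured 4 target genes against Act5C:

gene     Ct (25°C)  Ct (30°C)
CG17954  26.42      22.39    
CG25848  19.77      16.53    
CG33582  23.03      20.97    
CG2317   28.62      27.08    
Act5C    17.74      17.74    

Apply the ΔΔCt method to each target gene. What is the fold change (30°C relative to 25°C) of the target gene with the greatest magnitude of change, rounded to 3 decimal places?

CG17954: ΔΔCt = (22.39−17.74) − (26.42−17.74) = 4.65 − 8.68 = -4.03; fold change = 2^4.03 = 16.336
CG25848: ΔΔCt = (16.53−17.74) − (19.77−17.74) = -1.21 − 2.03 = -3.24; fold change = 2^3.24 = 9.448
CG33582: ΔΔCt = (20.97−17.74) − (23.03−17.74) = 3.23 − 5.29 = -2.06; fold change = 2^2.06 = 4.170
CG2317: ΔΔCt = (27.08−17.74) − (28.62−17.74) = 9.34 − 10.88 = -1.54; fold change = 2^1.54 = 2.908
CG17954 has the largest |ΔΔCt| = 4.03.

16.336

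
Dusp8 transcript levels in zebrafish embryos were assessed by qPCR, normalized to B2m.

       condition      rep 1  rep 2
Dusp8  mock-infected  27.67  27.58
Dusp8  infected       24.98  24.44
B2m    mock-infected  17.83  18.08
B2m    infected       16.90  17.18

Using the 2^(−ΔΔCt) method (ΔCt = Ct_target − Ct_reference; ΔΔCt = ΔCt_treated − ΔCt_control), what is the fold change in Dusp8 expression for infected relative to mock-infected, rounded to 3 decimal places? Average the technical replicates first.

Mean Ct: Dusp8 mock-infected 27.625; Dusp8 infected 24.710; B2m mock-infected 17.955; B2m infected 17.040
ΔCt(mock-infected) = 27.625 − 17.955 = 9.670
ΔCt(infected) = 24.710 − 17.040 = 7.670
ΔΔCt = 7.670 − 9.670 = -2.000
Fold change = 2^(−(-2.000)) = 2^2.000 = 4.0000

4.000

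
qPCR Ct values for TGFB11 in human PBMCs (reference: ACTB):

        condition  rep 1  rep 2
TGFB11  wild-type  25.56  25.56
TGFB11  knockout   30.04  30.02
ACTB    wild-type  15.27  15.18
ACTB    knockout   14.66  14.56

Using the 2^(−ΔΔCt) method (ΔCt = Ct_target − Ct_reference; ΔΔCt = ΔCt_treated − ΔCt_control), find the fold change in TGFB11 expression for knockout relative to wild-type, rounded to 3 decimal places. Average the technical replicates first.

Mean Ct: TGFB11 wild-type 25.560; TGFB11 knockout 30.030; ACTB wild-type 15.225; ACTB knockout 14.610
ΔCt(wild-type) = 25.560 − 15.225 = 10.335
ΔCt(knockout) = 30.030 − 14.610 = 15.420
ΔΔCt = 15.420 − 10.335 = 5.085
Fold change = 2^(−5.085) = 0.0295

0.029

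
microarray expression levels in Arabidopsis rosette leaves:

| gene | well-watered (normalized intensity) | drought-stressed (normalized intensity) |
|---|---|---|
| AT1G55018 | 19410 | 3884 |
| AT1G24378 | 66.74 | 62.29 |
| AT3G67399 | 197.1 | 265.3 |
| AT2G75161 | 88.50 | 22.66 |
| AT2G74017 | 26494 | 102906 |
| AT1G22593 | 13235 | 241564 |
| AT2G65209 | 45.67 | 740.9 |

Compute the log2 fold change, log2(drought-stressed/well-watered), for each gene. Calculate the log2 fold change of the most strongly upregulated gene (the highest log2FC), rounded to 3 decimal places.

4.190

log2(3884/19410) = -2.321  (AT1G55018)
log2(62.29/66.74) = -0.100  (AT1G24378)
log2(265.3/197.1) = 0.429  (AT3G67399)
log2(22.66/88.50) = -1.966  (AT2G75161)
log2(102906/26494) = 1.958  (AT2G74017)
log2(241564/13235) = 4.190  (AT1G22593)
log2(740.9/45.67) = 4.020  (AT2G65209)
AT1G22593 is most strongly upregulated.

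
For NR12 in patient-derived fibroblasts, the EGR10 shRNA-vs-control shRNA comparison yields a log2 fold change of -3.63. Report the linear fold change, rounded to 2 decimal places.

0.08

Fold change = 2^(-3.63) = 0.081
That is, NR12 drops to 8.1% of the control shRNA level.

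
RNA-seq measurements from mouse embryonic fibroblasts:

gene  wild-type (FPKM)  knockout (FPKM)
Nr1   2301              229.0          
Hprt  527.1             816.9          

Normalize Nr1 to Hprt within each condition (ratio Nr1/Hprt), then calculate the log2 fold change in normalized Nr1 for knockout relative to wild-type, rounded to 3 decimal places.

Nr1/Hprt (wild-type) = 2301 / 527.1 = 4.3654
Nr1/Hprt (knockout) = 229.0 / 816.9 = 0.28033
Fold change = 0.28033 / 4.3654 = 0.0642
log2(0.0642) = -3.9609

-3.961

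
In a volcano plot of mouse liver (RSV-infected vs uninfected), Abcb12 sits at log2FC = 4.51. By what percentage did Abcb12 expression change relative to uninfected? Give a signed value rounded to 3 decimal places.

2178.480%

Fold change = 2^(4.51) = 22.7848
Percent change = (FC − 1) × 100% = (22.7848 − 1) × 100 = 2178.480%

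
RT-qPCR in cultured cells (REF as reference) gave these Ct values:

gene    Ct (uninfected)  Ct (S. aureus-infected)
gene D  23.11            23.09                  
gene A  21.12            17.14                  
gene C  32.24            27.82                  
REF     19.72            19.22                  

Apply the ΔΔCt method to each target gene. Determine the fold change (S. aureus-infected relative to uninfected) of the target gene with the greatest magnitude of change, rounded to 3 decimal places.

15.137

gene D: ΔΔCt = (23.09−19.22) − (23.11−19.72) = 3.87 − 3.39 = 0.48; fold change = 2^-0.48 = 0.717
gene A: ΔΔCt = (17.14−19.22) − (21.12−19.72) = -2.08 − 1.40 = -3.48; fold change = 2^3.48 = 11.158
gene C: ΔΔCt = (27.82−19.22) − (32.24−19.72) = 8.60 − 12.52 = -3.92; fold change = 2^3.92 = 15.137
gene C has the largest |ΔΔCt| = 3.92.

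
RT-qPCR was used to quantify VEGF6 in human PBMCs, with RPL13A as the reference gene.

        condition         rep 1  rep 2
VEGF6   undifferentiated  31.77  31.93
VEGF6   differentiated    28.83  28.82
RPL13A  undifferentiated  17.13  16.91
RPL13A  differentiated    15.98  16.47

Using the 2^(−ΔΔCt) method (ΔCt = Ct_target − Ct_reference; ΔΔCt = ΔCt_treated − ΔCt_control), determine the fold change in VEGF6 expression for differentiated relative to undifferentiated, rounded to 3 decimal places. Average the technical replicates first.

4.691

Mean Ct: VEGF6 undifferentiated 31.850; VEGF6 differentiated 28.825; RPL13A undifferentiated 17.020; RPL13A differentiated 16.225
ΔCt(undifferentiated) = 31.850 − 17.020 = 14.830
ΔCt(differentiated) = 28.825 − 16.225 = 12.600
ΔΔCt = 12.600 − 14.830 = -2.230
Fold change = 2^(−(-2.230)) = 2^2.230 = 4.6913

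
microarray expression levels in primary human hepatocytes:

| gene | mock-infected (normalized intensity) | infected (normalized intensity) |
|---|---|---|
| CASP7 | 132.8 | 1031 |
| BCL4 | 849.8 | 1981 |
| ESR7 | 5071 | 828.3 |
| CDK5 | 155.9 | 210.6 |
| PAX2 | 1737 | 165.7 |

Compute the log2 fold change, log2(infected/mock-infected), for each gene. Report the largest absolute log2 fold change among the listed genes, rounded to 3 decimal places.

3.390

log2(1031/132.8) = 2.957  (CASP7)
log2(1981/849.8) = 1.221  (BCL4)
log2(828.3/5071) = -2.614  (ESR7)
log2(210.6/155.9) = 0.434  (CDK5)
log2(165.7/1737) = -3.390  (PAX2)
The largest magnitude belongs to PAX2.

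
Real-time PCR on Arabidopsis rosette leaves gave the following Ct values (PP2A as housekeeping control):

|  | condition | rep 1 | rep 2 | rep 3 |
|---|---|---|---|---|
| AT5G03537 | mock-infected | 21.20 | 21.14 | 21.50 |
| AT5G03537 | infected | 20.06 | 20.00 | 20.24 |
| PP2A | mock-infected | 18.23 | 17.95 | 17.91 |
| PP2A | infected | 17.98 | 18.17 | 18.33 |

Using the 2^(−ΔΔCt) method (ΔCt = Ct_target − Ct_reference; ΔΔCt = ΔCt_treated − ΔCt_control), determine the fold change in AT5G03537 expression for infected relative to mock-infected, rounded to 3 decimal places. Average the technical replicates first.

Mean Ct: AT5G03537 mock-infected 21.280; AT5G03537 infected 20.100; PP2A mock-infected 18.030; PP2A infected 18.160
ΔCt(mock-infected) = 21.280 − 18.030 = 3.250
ΔCt(infected) = 20.100 − 18.160 = 1.940
ΔΔCt = 1.940 − 3.250 = -1.310
Fold change = 2^(−(-1.310)) = 2^1.310 = 2.4794

2.479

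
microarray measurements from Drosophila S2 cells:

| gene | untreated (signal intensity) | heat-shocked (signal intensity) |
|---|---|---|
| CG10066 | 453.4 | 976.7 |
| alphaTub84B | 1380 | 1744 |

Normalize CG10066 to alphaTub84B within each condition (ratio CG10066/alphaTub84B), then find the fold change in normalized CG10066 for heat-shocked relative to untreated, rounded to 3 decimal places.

CG10066/alphaTub84B (untreated) = 453.4 / 1380 = 0.32855
CG10066/alphaTub84B (heat-shocked) = 976.7 / 1744 = 0.56003
Fold change = 0.56003 / 0.32855 = 1.7046

1.705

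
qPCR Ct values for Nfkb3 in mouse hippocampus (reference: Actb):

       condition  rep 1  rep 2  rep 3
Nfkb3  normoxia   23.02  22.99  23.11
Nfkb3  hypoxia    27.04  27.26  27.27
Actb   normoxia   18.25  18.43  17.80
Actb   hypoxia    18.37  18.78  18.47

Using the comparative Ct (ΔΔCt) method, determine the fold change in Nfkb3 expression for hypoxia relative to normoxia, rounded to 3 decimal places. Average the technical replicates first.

Mean Ct: Nfkb3 normoxia 23.040; Nfkb3 hypoxia 27.190; Actb normoxia 18.160; Actb hypoxia 18.540
ΔCt(normoxia) = 23.040 − 18.160 = 4.880
ΔCt(hypoxia) = 27.190 − 18.540 = 8.650
ΔΔCt = 8.650 − 4.880 = 3.770
Fold change = 2^(−3.770) = 0.0733

0.073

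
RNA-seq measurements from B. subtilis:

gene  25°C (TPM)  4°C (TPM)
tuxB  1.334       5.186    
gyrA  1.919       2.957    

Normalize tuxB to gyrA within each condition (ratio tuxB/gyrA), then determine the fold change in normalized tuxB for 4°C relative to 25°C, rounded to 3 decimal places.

tuxB/gyrA (25°C) = 1.334 / 1.919 = 0.69515
tuxB/gyrA (4°C) = 5.186 / 2.957 = 1.7538
Fold change = 1.7538 / 0.69515 = 2.5229

2.523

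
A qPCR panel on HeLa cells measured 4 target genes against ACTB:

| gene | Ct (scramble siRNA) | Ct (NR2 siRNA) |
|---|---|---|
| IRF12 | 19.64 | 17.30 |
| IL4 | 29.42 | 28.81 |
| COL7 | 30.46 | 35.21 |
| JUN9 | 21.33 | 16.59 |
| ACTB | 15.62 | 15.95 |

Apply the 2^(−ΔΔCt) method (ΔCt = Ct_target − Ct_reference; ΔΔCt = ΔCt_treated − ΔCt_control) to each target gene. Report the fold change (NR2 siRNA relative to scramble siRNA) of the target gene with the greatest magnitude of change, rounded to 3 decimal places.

IRF12: ΔΔCt = (17.30−15.95) − (19.64−15.62) = 1.35 − 4.02 = -2.67; fold change = 2^2.67 = 6.364
IL4: ΔΔCt = (28.81−15.95) − (29.42−15.62) = 12.86 − 13.80 = -0.94; fold change = 2^0.94 = 1.919
COL7: ΔΔCt = (35.21−15.95) − (30.46−15.62) = 19.26 − 14.84 = 4.42; fold change = 2^-4.42 = 0.047
JUN9: ΔΔCt = (16.59−15.95) − (21.33−15.62) = 0.64 − 5.71 = -5.07; fold change = 2^5.07 = 33.591
JUN9 has the largest |ΔΔCt| = 5.07.

33.591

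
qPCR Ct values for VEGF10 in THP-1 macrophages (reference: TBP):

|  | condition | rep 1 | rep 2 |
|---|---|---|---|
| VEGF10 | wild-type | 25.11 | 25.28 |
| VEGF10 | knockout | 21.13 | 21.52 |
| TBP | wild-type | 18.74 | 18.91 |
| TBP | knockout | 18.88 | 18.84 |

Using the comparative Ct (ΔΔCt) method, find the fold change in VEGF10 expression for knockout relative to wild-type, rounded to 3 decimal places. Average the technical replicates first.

Mean Ct: VEGF10 wild-type 25.195; VEGF10 knockout 21.325; TBP wild-type 18.825; TBP knockout 18.860
ΔCt(wild-type) = 25.195 − 18.825 = 6.370
ΔCt(knockout) = 21.325 − 18.860 = 2.465
ΔΔCt = 2.465 − 6.370 = -3.905
Fold change = 2^(−(-3.905)) = 2^3.905 = 14.9804

14.980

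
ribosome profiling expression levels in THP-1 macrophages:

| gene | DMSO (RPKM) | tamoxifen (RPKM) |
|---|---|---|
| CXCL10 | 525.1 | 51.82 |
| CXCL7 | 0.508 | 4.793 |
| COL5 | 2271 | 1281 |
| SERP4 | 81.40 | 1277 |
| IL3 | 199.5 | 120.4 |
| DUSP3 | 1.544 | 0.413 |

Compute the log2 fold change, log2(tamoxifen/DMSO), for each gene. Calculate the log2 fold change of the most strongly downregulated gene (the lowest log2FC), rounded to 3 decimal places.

-3.341

log2(51.82/525.1) = -3.341  (CXCL10)
log2(4.793/0.508) = 3.238  (CXCL7)
log2(1281/2271) = -0.826  (COL5)
log2(1277/81.40) = 3.972  (SERP4)
log2(120.4/199.5) = -0.729  (IL3)
log2(0.413/1.544) = -1.902  (DUSP3)
CXCL10 is most strongly downregulated.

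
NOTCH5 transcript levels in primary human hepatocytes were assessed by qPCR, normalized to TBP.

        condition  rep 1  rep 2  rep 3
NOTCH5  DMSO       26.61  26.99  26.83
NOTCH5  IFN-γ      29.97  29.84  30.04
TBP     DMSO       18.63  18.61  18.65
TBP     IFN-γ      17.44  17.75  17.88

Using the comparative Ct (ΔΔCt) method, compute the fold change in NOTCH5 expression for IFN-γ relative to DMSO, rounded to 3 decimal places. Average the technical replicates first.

0.059

Mean Ct: NOTCH5 DMSO 26.810; NOTCH5 IFN-γ 29.950; TBP DMSO 18.630; TBP IFN-γ 17.690
ΔCt(DMSO) = 26.810 − 18.630 = 8.180
ΔCt(IFN-γ) = 29.950 − 17.690 = 12.260
ΔΔCt = 12.260 − 8.180 = 4.080
Fold change = 2^(−4.080) = 0.0591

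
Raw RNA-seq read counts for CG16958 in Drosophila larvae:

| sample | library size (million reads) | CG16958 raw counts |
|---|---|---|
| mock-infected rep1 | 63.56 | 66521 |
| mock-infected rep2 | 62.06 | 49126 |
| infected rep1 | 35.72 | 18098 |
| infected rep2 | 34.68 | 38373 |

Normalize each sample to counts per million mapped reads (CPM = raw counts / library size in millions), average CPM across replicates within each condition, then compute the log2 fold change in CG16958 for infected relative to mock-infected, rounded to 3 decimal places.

-0.188

CPM(mock-infected rep1) = 66521 / 63.56 = 1046.5859
CPM(mock-infected rep2) = 49126 / 62.06 = 791.5888
CPM(infected rep1) = 18098 / 35.72 = 506.6629
CPM(infected rep2) = 38373 / 34.68 = 1106.4879
mean CPM(mock-infected) = 919.0873; mean CPM(infected) = 806.5754
Fold change = 806.5754 / 919.0873 = 0.87758
log2(0.87758) = -0.1884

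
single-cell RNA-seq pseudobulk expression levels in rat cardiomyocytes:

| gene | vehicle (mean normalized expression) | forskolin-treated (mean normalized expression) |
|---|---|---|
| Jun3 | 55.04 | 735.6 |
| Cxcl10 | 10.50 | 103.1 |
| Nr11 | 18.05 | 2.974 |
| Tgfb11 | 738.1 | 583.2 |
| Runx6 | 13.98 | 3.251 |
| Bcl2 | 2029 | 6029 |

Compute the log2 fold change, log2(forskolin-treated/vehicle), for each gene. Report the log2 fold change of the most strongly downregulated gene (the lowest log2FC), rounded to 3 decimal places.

log2(735.6/55.04) = 3.740  (Jun3)
log2(103.1/10.50) = 3.296  (Cxcl10)
log2(2.974/18.05) = -2.602  (Nr11)
log2(583.2/738.1) = -0.340  (Tgfb11)
log2(3.251/13.98) = -2.104  (Runx6)
log2(6029/2029) = 1.571  (Bcl2)
Nr11 is most strongly downregulated.

-2.602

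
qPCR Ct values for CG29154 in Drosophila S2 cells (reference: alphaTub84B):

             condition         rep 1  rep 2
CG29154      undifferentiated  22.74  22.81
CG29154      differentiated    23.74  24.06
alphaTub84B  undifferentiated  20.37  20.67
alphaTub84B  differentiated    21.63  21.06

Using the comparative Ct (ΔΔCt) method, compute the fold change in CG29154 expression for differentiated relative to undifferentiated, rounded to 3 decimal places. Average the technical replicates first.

Mean Ct: CG29154 undifferentiated 22.775; CG29154 differentiated 23.900; alphaTub84B undifferentiated 20.520; alphaTub84B differentiated 21.345
ΔCt(undifferentiated) = 22.775 − 20.520 = 2.255
ΔCt(differentiated) = 23.900 − 21.345 = 2.555
ΔΔCt = 2.555 − 2.255 = 0.300
Fold change = 2^(−0.300) = 0.8123

0.812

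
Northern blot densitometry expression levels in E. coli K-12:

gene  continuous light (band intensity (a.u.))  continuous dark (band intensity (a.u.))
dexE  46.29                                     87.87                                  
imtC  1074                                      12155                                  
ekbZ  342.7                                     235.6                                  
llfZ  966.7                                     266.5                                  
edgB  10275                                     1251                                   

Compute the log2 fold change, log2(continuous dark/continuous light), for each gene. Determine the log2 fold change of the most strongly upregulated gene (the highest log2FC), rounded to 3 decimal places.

3.500

log2(87.87/46.29) = 0.925  (dexE)
log2(12155/1074) = 3.500  (imtC)
log2(235.6/342.7) = -0.541  (ekbZ)
log2(266.5/966.7) = -1.859  (llfZ)
log2(1251/10275) = -3.038  (edgB)
imtC is most strongly upregulated.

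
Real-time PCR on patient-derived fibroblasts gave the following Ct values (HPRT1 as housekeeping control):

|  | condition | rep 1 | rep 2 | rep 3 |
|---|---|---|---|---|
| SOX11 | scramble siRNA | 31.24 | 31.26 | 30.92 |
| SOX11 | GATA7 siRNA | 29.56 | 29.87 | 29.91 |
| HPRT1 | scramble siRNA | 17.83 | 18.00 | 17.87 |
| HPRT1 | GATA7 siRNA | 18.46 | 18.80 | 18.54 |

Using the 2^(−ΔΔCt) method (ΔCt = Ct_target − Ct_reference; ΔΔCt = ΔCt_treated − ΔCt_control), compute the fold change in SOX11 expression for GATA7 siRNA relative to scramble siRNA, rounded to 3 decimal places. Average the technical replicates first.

4.170

Mean Ct: SOX11 scramble siRNA 31.140; SOX11 GATA7 siRNA 29.780; HPRT1 scramble siRNA 17.900; HPRT1 GATA7 siRNA 18.600
ΔCt(scramble siRNA) = 31.140 − 17.900 = 13.240
ΔCt(GATA7 siRNA) = 29.780 − 18.600 = 11.180
ΔΔCt = 11.180 − 13.240 = -2.060
Fold change = 2^(−(-2.060)) = 2^2.060 = 4.1699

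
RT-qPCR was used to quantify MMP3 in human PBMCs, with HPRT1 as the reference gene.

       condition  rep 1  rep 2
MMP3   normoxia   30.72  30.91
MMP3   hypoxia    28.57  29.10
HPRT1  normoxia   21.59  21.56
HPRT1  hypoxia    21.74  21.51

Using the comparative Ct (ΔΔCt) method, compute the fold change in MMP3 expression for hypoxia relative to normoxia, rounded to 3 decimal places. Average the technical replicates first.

Mean Ct: MMP3 normoxia 30.815; MMP3 hypoxia 28.835; HPRT1 normoxia 21.575; HPRT1 hypoxia 21.625
ΔCt(normoxia) = 30.815 − 21.575 = 9.240
ΔCt(hypoxia) = 28.835 − 21.625 = 7.210
ΔΔCt = 7.210 − 9.240 = -2.030
Fold change = 2^(−(-2.030)) = 2^2.030 = 4.0840

4.084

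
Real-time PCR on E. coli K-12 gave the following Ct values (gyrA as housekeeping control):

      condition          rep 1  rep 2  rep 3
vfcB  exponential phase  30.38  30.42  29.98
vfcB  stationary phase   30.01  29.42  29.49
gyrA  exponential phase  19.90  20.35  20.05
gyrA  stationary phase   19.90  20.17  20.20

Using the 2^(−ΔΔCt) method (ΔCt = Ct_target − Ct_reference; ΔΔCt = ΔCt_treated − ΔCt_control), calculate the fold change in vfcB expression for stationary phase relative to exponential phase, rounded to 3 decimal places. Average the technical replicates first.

1.526

Mean Ct: vfcB exponential phase 30.260; vfcB stationary phase 29.640; gyrA exponential phase 20.100; gyrA stationary phase 20.090
ΔCt(exponential phase) = 30.260 − 20.100 = 10.160
ΔCt(stationary phase) = 29.640 − 20.090 = 9.550
ΔΔCt = 9.550 − 10.160 = -0.610
Fold change = 2^(−(-0.610)) = 2^0.610 = 1.5263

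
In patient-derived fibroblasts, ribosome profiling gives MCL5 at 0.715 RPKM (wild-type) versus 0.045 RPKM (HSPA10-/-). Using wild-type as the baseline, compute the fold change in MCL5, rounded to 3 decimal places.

0.063

Fold change = 0.045 / 0.715 = 0.0629
MCL5 is downregulated.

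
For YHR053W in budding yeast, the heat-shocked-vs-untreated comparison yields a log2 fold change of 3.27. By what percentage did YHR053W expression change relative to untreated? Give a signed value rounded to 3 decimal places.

864.646%

Fold change = 2^(3.27) = 9.6465
Percent change = (FC − 1) × 100% = (9.6465 − 1) × 100 = 864.646%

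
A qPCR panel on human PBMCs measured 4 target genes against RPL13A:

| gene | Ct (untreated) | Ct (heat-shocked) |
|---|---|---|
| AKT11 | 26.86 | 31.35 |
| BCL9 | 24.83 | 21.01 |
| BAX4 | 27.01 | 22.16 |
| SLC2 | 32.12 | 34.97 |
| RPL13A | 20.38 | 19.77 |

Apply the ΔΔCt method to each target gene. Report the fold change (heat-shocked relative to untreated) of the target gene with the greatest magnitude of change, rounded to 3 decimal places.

AKT11: ΔΔCt = (31.35−19.77) − (26.86−20.38) = 11.58 − 6.48 = 5.10; fold change = 2^-5.10 = 0.029
BCL9: ΔΔCt = (21.01−19.77) − (24.83−20.38) = 1.24 − 4.45 = -3.21; fold change = 2^3.21 = 9.254
BAX4: ΔΔCt = (22.16−19.77) − (27.01−20.38) = 2.39 − 6.63 = -4.24; fold change = 2^4.24 = 18.896
SLC2: ΔΔCt = (34.97−19.77) − (32.12−20.38) = 15.20 − 11.74 = 3.46; fold change = 2^-3.46 = 0.091
AKT11 has the largest |ΔΔCt| = 5.10.

0.029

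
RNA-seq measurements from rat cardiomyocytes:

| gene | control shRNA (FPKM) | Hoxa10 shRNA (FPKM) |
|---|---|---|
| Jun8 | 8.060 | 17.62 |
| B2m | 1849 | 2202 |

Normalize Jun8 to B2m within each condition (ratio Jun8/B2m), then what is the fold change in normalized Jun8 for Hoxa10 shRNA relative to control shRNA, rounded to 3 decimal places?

1.836

Jun8/B2m (control shRNA) = 8.060 / 1849 = 0.0043591
Jun8/B2m (Hoxa10 shRNA) = 17.62 / 2202 = 0.0080018
Fold change = 0.0080018 / 0.0043591 = 1.8357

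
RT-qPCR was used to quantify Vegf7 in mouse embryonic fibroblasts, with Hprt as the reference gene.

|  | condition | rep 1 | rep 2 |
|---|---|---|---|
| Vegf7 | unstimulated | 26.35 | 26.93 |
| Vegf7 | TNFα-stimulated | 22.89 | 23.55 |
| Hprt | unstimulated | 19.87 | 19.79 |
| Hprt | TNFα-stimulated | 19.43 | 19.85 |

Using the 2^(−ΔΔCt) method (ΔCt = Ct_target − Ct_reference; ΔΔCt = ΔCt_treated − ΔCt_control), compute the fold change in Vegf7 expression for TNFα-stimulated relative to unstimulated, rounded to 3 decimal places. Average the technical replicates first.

9.383

Mean Ct: Vegf7 unstimulated 26.640; Vegf7 TNFα-stimulated 23.220; Hprt unstimulated 19.830; Hprt TNFα-stimulated 19.640
ΔCt(unstimulated) = 26.640 − 19.830 = 6.810
ΔCt(TNFα-stimulated) = 23.220 − 19.640 = 3.580
ΔΔCt = 3.580 − 6.810 = -3.230
Fold change = 2^(−(-3.230)) = 2^3.230 = 9.3827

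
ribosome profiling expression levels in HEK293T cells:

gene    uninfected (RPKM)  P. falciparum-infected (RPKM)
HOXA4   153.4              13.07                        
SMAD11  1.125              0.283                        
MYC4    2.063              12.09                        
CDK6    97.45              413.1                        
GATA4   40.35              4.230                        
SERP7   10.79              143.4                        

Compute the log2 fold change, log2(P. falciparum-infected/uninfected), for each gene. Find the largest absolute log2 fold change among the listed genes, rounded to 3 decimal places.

3.732

log2(13.07/153.4) = -3.553  (HOXA4)
log2(0.283/1.125) = -1.991  (SMAD11)
log2(12.09/2.063) = 2.551  (MYC4)
log2(413.1/97.45) = 2.084  (CDK6)
log2(4.230/40.35) = -3.254  (GATA4)
log2(143.4/10.79) = 3.732  (SERP7)
The largest magnitude belongs to SERP7.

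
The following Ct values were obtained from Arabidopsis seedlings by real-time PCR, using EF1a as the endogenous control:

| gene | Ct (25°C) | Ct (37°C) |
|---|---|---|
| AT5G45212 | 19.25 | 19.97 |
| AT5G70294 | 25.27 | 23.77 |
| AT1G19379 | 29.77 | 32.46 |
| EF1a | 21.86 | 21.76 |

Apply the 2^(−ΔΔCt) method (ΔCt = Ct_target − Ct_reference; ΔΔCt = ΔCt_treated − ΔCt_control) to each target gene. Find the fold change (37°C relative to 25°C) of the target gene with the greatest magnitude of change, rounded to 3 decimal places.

0.145

AT5G45212: ΔΔCt = (19.97−21.76) − (19.25−21.86) = -1.79 − (-2.61) = 0.82; fold change = 2^-0.82 = 0.566
AT5G70294: ΔΔCt = (23.77−21.76) − (25.27−21.86) = 2.01 − 3.41 = -1.40; fold change = 2^1.40 = 2.639
AT1G19379: ΔΔCt = (32.46−21.76) − (29.77−21.86) = 10.70 − 7.91 = 2.79; fold change = 2^-2.79 = 0.145
AT1G19379 has the largest |ΔΔCt| = 2.79.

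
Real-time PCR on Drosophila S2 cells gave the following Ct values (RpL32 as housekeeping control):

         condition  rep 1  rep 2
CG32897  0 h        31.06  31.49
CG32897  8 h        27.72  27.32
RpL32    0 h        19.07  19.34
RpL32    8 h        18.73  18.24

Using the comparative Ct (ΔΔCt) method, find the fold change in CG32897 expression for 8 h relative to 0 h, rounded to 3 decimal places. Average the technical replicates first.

8.196

Mean Ct: CG32897 0 h 31.275; CG32897 8 h 27.520; RpL32 0 h 19.205; RpL32 8 h 18.485
ΔCt(0 h) = 31.275 − 19.205 = 12.070
ΔCt(8 h) = 27.520 − 18.485 = 9.035
ΔΔCt = 9.035 − 12.070 = -3.035
Fold change = 2^(−(-3.035)) = 2^3.035 = 8.1965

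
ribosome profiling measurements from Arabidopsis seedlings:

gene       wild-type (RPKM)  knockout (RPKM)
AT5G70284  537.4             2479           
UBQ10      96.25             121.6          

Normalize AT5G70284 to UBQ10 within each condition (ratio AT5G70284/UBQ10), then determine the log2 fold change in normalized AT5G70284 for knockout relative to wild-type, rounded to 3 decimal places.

1.868

AT5G70284/UBQ10 (wild-type) = 537.4 / 96.25 = 5.5834
AT5G70284/UBQ10 (knockout) = 2479 / 121.6 = 20.387
Fold change = 20.387 / 5.5834 = 3.6513
log2(3.6513) = 1.8684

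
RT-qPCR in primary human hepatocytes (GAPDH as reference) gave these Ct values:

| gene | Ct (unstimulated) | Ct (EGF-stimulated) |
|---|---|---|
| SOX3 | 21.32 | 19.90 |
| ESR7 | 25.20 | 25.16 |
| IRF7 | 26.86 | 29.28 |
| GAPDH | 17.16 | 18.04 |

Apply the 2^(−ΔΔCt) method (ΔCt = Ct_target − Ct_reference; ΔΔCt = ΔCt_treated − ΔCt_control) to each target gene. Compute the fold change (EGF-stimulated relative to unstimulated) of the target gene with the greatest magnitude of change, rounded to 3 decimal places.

4.925

SOX3: ΔΔCt = (19.90−18.04) − (21.32−17.16) = 1.86 − 4.16 = -2.30; fold change = 2^2.30 = 4.925
ESR7: ΔΔCt = (25.16−18.04) − (25.20−17.16) = 7.12 − 8.04 = -0.92; fold change = 2^0.92 = 1.892
IRF7: ΔΔCt = (29.28−18.04) − (26.86−17.16) = 11.24 − 9.70 = 1.54; fold change = 2^-1.54 = 0.344
SOX3 has the largest |ΔΔCt| = 2.30.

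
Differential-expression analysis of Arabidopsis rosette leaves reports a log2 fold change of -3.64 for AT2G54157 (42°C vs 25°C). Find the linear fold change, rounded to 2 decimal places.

0.08

Fold change = 2^(-3.64) = 0.080
That is, AT2G54157 drops to 8.0% of the 25°C level.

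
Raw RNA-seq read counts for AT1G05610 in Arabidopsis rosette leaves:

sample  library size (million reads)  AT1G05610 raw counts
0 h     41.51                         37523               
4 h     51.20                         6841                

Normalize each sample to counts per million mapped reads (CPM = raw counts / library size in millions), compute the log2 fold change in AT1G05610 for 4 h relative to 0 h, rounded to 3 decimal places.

-2.758

CPM(0 h) = 37523 / 41.51 = 903.9509
CPM(4 h) = 6841 / 51.20 = 133.6133
Fold change = 133.6133 / 903.9509 = 0.14781
log2(0.14781) = -2.7582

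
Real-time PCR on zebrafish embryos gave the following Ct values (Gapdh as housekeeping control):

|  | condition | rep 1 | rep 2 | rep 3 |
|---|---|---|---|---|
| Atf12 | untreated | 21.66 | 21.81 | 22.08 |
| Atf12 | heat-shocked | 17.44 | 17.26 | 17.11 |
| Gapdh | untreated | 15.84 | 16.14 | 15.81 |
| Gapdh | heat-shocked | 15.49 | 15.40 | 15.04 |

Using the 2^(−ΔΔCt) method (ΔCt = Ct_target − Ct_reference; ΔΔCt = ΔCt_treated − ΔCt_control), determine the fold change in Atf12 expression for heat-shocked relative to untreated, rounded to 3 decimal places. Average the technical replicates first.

15.562

Mean Ct: Atf12 untreated 21.850; Atf12 heat-shocked 17.270; Gapdh untreated 15.930; Gapdh heat-shocked 15.310
ΔCt(untreated) = 21.850 − 15.930 = 5.920
ΔCt(heat-shocked) = 17.270 − 15.310 = 1.960
ΔΔCt = 1.960 − 5.920 = -3.960
Fold change = 2^(−(-3.960)) = 2^3.960 = 15.5625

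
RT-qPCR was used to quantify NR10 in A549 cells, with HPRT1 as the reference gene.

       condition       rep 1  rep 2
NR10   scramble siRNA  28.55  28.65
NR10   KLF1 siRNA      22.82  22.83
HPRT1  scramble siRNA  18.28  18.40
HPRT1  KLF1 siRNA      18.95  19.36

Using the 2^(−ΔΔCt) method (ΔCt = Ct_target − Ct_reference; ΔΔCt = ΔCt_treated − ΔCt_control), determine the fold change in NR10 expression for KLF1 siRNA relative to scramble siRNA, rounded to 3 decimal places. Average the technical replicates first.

Mean Ct: NR10 scramble siRNA 28.600; NR10 KLF1 siRNA 22.825; HPRT1 scramble siRNA 18.340; HPRT1 KLF1 siRNA 19.155
ΔCt(scramble siRNA) = 28.600 − 18.340 = 10.260
ΔCt(KLF1 siRNA) = 22.825 − 19.155 = 3.670
ΔΔCt = 3.670 − 10.260 = -6.590
Fold change = 2^(−(-6.590)) = 2^6.590 = 96.3358

96.336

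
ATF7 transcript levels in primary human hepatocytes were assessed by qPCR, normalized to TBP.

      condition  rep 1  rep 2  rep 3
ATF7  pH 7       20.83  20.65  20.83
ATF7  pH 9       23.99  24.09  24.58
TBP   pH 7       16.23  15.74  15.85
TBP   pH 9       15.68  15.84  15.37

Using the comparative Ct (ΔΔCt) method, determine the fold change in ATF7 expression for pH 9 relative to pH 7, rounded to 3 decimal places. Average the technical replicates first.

0.074

Mean Ct: ATF7 pH 7 20.770; ATF7 pH 9 24.220; TBP pH 7 15.940; TBP pH 9 15.630
ΔCt(pH 7) = 20.770 − 15.940 = 4.830
ΔCt(pH 9) = 24.220 − 15.630 = 8.590
ΔΔCt = 8.590 − 4.830 = 3.760
Fold change = 2^(−3.760) = 0.0738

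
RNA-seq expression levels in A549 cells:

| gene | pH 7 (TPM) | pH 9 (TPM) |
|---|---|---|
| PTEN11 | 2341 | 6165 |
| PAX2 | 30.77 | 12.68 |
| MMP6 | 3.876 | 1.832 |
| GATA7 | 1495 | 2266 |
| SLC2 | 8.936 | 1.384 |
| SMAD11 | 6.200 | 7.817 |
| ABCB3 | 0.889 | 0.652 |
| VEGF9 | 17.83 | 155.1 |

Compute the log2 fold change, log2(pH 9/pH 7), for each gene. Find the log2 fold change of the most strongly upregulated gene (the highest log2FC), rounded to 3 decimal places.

log2(6165/2341) = 1.397  (PTEN11)
log2(12.68/30.77) = -1.279  (PAX2)
log2(1.832/3.876) = -1.081  (MMP6)
log2(2266/1495) = 0.600  (GATA7)
log2(1.384/8.936) = -2.691  (SLC2)
log2(7.817/6.200) = 0.334  (SMAD11)
log2(0.652/0.889) = -0.447  (ABCB3)
log2(155.1/17.83) = 3.121  (VEGF9)
VEGF9 is most strongly upregulated.

3.121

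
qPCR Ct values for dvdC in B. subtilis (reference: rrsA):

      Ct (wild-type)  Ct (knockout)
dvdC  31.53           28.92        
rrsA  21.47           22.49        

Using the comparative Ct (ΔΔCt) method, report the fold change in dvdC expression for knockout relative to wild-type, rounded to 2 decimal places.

12.38

ΔCt(wild-type) = 31.530 − 21.470 = 10.060
ΔCt(knockout) = 28.920 − 22.490 = 6.430
ΔΔCt = 6.430 − 10.060 = -3.630
Fold change = 2^(−(-3.630)) = 2^3.630 = 12.381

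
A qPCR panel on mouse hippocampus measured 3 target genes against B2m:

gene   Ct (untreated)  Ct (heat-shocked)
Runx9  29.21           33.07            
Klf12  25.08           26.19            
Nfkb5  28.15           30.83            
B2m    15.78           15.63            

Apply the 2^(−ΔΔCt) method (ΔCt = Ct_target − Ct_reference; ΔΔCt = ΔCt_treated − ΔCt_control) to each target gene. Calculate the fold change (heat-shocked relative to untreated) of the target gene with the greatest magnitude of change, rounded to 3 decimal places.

Runx9: ΔΔCt = (33.07−15.63) − (29.21−15.78) = 17.44 − 13.43 = 4.01; fold change = 2^-4.01 = 0.062
Klf12: ΔΔCt = (26.19−15.63) − (25.08−15.78) = 10.56 − 9.30 = 1.26; fold change = 2^-1.26 = 0.418
Nfkb5: ΔΔCt = (30.83−15.63) − (28.15−15.78) = 15.20 − 12.37 = 2.83; fold change = 2^-2.83 = 0.141
Runx9 has the largest |ΔΔCt| = 4.01.

0.062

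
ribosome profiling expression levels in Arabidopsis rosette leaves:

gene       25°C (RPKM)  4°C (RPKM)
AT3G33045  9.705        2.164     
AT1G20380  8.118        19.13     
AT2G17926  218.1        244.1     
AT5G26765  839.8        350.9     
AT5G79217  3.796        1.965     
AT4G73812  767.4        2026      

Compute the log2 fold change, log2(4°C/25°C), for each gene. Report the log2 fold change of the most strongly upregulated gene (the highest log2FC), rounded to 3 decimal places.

1.401

log2(2.164/9.705) = -2.165  (AT3G33045)
log2(19.13/8.118) = 1.237  (AT1G20380)
log2(244.1/218.1) = 0.162  (AT2G17926)
log2(350.9/839.8) = -1.259  (AT5G26765)
log2(1.965/3.796) = -0.950  (AT5G79217)
log2(2026/767.4) = 1.401  (AT4G73812)
AT4G73812 is most strongly upregulated.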